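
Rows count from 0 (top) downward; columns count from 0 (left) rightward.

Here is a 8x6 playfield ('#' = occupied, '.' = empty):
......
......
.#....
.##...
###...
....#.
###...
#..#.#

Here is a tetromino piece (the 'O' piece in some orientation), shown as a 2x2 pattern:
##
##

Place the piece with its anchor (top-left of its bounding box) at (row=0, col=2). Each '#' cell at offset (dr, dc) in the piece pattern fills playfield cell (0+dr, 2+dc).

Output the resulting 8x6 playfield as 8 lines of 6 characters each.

Fill (0+0,2+0) = (0,2)
Fill (0+0,2+1) = (0,3)
Fill (0+1,2+0) = (1,2)
Fill (0+1,2+1) = (1,3)

Answer: ..##..
..##..
.#....
.##...
###...
....#.
###...
#..#.#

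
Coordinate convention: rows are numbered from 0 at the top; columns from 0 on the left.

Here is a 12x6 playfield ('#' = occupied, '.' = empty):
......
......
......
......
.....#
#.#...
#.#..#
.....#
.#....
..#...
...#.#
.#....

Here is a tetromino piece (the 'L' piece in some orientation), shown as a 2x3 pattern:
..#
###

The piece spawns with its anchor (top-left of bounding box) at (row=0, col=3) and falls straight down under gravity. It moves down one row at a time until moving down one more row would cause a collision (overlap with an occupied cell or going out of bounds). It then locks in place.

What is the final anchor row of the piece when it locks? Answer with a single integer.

Spawn at (row=0, col=3). Try each row:
  row 0: fits
  row 1: fits
  row 2: fits
  row 3: blocked -> lock at row 2

Answer: 2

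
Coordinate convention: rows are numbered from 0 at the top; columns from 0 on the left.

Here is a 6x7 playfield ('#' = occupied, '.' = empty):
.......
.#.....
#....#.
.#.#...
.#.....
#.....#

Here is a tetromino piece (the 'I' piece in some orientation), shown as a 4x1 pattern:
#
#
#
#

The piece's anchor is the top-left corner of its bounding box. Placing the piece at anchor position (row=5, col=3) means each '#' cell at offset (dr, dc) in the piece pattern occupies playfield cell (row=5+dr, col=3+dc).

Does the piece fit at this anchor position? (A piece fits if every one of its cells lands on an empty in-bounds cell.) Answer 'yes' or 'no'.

Check each piece cell at anchor (5, 3):
  offset (0,0) -> (5,3): empty -> OK
  offset (1,0) -> (6,3): out of bounds -> FAIL
  offset (2,0) -> (7,3): out of bounds -> FAIL
  offset (3,0) -> (8,3): out of bounds -> FAIL
All cells valid: no

Answer: no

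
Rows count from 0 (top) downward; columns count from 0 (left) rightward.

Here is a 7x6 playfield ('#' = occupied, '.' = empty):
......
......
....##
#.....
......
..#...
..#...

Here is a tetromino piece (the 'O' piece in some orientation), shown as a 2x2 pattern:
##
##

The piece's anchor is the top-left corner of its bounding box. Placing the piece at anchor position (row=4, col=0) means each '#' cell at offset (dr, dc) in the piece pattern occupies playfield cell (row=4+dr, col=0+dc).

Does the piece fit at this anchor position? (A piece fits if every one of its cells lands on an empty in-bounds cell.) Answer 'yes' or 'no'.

Answer: yes

Derivation:
Check each piece cell at anchor (4, 0):
  offset (0,0) -> (4,0): empty -> OK
  offset (0,1) -> (4,1): empty -> OK
  offset (1,0) -> (5,0): empty -> OK
  offset (1,1) -> (5,1): empty -> OK
All cells valid: yes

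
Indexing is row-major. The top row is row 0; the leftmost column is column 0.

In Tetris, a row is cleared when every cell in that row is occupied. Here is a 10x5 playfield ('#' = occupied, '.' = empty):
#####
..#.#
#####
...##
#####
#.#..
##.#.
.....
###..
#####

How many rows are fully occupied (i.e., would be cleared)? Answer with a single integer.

Check each row:
  row 0: 0 empty cells -> FULL (clear)
  row 1: 3 empty cells -> not full
  row 2: 0 empty cells -> FULL (clear)
  row 3: 3 empty cells -> not full
  row 4: 0 empty cells -> FULL (clear)
  row 5: 3 empty cells -> not full
  row 6: 2 empty cells -> not full
  row 7: 5 empty cells -> not full
  row 8: 2 empty cells -> not full
  row 9: 0 empty cells -> FULL (clear)
Total rows cleared: 4

Answer: 4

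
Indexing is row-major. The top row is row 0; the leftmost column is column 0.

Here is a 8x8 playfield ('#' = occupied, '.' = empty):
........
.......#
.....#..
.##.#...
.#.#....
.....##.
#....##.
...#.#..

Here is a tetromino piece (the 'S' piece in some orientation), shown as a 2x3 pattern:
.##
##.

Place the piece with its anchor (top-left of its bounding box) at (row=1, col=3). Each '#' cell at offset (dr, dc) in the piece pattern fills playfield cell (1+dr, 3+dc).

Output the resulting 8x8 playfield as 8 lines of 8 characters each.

Answer: ........
....##.#
...###..
.##.#...
.#.#....
.....##.
#....##.
...#.#..

Derivation:
Fill (1+0,3+1) = (1,4)
Fill (1+0,3+2) = (1,5)
Fill (1+1,3+0) = (2,3)
Fill (1+1,3+1) = (2,4)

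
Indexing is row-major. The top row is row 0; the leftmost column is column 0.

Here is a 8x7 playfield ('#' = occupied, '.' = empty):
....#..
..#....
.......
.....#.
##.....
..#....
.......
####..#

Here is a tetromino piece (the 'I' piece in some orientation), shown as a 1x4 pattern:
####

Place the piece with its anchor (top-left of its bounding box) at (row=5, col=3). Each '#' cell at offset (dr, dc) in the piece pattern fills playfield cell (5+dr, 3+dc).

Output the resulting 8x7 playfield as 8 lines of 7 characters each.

Fill (5+0,3+0) = (5,3)
Fill (5+0,3+1) = (5,4)
Fill (5+0,3+2) = (5,5)
Fill (5+0,3+3) = (5,6)

Answer: ....#..
..#....
.......
.....#.
##.....
..#####
.......
####..#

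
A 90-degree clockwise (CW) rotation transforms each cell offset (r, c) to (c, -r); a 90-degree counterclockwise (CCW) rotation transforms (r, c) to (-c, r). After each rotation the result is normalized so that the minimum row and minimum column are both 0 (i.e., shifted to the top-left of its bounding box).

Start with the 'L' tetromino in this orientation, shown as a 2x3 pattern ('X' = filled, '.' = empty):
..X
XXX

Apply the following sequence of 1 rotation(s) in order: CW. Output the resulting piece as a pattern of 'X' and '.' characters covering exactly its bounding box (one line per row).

Answer: X.
X.
XX

Derivation:
Start:
..X
XXX
After rotation 1 (CW):
X.
X.
XX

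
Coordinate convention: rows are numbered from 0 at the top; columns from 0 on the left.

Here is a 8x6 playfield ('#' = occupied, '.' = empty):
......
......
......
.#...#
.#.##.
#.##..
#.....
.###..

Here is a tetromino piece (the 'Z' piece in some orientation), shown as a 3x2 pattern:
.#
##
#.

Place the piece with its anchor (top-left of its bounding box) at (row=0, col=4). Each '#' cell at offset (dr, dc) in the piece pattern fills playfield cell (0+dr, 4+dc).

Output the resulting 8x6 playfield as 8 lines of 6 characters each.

Fill (0+0,4+1) = (0,5)
Fill (0+1,4+0) = (1,4)
Fill (0+1,4+1) = (1,5)
Fill (0+2,4+0) = (2,4)

Answer: .....#
....##
....#.
.#...#
.#.##.
#.##..
#.....
.###..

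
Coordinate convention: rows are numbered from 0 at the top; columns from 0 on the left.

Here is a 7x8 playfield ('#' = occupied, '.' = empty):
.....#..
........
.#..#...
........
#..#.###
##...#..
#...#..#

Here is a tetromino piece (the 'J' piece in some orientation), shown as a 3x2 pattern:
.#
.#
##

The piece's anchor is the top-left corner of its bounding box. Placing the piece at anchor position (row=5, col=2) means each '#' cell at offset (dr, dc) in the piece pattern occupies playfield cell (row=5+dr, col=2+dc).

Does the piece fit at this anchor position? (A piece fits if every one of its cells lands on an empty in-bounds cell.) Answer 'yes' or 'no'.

Check each piece cell at anchor (5, 2):
  offset (0,1) -> (5,3): empty -> OK
  offset (1,1) -> (6,3): empty -> OK
  offset (2,0) -> (7,2): out of bounds -> FAIL
  offset (2,1) -> (7,3): out of bounds -> FAIL
All cells valid: no

Answer: no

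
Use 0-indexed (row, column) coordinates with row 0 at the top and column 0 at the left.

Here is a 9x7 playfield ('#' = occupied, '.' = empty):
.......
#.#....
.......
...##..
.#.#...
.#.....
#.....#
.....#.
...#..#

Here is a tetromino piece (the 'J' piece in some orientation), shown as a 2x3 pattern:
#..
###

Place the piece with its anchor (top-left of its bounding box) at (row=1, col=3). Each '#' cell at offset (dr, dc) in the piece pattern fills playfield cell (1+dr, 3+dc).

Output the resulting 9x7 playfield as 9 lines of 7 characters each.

Answer: .......
#.##...
...###.
...##..
.#.#...
.#.....
#.....#
.....#.
...#..#

Derivation:
Fill (1+0,3+0) = (1,3)
Fill (1+1,3+0) = (2,3)
Fill (1+1,3+1) = (2,4)
Fill (1+1,3+2) = (2,5)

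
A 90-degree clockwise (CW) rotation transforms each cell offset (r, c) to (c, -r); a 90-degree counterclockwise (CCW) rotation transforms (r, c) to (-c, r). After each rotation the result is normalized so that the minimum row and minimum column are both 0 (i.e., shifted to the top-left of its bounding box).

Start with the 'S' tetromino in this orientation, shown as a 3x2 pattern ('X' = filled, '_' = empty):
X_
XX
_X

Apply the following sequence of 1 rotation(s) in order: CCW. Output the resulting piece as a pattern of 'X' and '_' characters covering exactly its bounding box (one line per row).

Start:
X_
XX
_X
After rotation 1 (CCW):
_XX
XX_

Answer: _XX
XX_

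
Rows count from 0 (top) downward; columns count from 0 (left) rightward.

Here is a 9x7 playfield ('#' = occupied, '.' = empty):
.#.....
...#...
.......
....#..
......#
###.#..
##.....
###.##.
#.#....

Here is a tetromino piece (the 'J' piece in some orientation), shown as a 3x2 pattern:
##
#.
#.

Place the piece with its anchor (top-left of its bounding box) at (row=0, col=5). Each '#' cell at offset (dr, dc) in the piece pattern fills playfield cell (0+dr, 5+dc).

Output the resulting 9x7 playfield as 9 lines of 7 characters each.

Fill (0+0,5+0) = (0,5)
Fill (0+0,5+1) = (0,6)
Fill (0+1,5+0) = (1,5)
Fill (0+2,5+0) = (2,5)

Answer: .#...##
...#.#.
.....#.
....#..
......#
###.#..
##.....
###.##.
#.#....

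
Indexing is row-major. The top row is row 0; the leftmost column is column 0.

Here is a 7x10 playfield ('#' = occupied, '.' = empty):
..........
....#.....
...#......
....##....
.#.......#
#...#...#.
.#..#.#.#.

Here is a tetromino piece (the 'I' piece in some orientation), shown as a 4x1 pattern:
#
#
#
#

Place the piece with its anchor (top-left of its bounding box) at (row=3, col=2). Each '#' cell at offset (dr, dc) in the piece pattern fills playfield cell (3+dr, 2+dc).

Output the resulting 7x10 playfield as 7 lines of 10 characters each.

Answer: ..........
....#.....
...#......
..#.##....
.##......#
#.#.#...#.
.##.#.#.#.

Derivation:
Fill (3+0,2+0) = (3,2)
Fill (3+1,2+0) = (4,2)
Fill (3+2,2+0) = (5,2)
Fill (3+3,2+0) = (6,2)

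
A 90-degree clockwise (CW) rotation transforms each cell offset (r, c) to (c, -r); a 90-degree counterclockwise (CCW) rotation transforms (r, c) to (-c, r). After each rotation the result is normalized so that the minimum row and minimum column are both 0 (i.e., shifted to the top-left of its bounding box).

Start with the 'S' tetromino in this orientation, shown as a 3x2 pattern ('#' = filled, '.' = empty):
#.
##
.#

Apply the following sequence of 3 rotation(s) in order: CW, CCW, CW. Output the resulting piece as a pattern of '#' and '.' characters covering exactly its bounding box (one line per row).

Start:
#.
##
.#
After rotation 1 (CW):
.##
##.
After rotation 2 (CCW):
#.
##
.#
After rotation 3 (CW):
.##
##.

Answer: .##
##.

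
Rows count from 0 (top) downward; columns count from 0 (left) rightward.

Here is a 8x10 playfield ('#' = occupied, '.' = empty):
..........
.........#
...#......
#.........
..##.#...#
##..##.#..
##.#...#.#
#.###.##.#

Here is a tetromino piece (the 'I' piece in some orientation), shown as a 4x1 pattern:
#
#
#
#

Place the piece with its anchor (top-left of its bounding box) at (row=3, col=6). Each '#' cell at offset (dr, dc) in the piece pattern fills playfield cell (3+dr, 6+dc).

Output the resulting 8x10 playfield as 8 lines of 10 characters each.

Answer: ..........
.........#
...#......
#.....#...
..##.##..#
##..####..
##.#..##.#
#.###.##.#

Derivation:
Fill (3+0,6+0) = (3,6)
Fill (3+1,6+0) = (4,6)
Fill (3+2,6+0) = (5,6)
Fill (3+3,6+0) = (6,6)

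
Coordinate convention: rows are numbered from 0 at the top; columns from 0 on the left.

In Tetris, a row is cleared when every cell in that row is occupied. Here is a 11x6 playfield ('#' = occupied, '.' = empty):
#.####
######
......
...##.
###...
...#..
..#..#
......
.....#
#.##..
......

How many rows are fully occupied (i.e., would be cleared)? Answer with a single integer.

Answer: 1

Derivation:
Check each row:
  row 0: 1 empty cell -> not full
  row 1: 0 empty cells -> FULL (clear)
  row 2: 6 empty cells -> not full
  row 3: 4 empty cells -> not full
  row 4: 3 empty cells -> not full
  row 5: 5 empty cells -> not full
  row 6: 4 empty cells -> not full
  row 7: 6 empty cells -> not full
  row 8: 5 empty cells -> not full
  row 9: 3 empty cells -> not full
  row 10: 6 empty cells -> not full
Total rows cleared: 1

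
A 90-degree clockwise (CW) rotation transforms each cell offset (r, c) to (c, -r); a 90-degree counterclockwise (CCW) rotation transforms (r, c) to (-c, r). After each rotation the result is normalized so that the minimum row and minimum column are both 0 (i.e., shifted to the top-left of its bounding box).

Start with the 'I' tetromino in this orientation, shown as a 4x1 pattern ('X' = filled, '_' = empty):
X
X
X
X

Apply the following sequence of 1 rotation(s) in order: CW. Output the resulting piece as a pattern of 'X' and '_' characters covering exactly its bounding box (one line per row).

Start:
X
X
X
X
After rotation 1 (CW):
XXXX

Answer: XXXX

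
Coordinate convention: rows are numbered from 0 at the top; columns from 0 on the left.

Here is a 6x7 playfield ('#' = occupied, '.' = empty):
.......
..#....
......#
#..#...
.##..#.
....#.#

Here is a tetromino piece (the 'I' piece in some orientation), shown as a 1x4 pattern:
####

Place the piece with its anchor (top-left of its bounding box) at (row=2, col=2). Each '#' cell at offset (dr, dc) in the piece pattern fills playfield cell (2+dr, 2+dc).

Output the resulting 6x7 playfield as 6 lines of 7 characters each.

Fill (2+0,2+0) = (2,2)
Fill (2+0,2+1) = (2,3)
Fill (2+0,2+2) = (2,4)
Fill (2+0,2+3) = (2,5)

Answer: .......
..#....
..#####
#..#...
.##..#.
....#.#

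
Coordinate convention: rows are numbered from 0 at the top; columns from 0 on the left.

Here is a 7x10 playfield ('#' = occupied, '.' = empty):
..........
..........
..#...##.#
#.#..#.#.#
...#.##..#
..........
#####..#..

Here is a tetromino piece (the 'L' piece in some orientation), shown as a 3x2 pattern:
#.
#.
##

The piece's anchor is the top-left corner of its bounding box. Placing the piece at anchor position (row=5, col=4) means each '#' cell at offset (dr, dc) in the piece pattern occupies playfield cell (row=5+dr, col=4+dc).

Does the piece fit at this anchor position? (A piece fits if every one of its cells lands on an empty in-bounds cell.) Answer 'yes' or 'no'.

Check each piece cell at anchor (5, 4):
  offset (0,0) -> (5,4): empty -> OK
  offset (1,0) -> (6,4): occupied ('#') -> FAIL
  offset (2,0) -> (7,4): out of bounds -> FAIL
  offset (2,1) -> (7,5): out of bounds -> FAIL
All cells valid: no

Answer: no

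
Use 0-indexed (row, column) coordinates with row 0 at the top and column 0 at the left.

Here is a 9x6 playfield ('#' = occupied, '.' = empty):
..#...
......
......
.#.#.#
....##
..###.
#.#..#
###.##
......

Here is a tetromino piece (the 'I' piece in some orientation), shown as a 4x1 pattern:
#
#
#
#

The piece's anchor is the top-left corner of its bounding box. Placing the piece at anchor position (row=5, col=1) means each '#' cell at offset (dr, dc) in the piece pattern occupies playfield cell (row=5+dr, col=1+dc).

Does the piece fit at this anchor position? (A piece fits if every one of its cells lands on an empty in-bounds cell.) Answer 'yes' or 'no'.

Check each piece cell at anchor (5, 1):
  offset (0,0) -> (5,1): empty -> OK
  offset (1,0) -> (6,1): empty -> OK
  offset (2,0) -> (7,1): occupied ('#') -> FAIL
  offset (3,0) -> (8,1): empty -> OK
All cells valid: no

Answer: no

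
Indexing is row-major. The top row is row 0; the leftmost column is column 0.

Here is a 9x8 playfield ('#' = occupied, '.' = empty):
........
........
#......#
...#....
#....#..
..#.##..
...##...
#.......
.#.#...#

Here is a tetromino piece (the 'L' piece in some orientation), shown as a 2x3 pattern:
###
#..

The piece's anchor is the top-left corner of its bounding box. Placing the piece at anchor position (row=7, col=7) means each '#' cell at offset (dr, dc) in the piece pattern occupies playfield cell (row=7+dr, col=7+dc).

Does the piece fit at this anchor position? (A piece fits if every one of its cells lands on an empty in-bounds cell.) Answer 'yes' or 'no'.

Answer: no

Derivation:
Check each piece cell at anchor (7, 7):
  offset (0,0) -> (7,7): empty -> OK
  offset (0,1) -> (7,8): out of bounds -> FAIL
  offset (0,2) -> (7,9): out of bounds -> FAIL
  offset (1,0) -> (8,7): occupied ('#') -> FAIL
All cells valid: no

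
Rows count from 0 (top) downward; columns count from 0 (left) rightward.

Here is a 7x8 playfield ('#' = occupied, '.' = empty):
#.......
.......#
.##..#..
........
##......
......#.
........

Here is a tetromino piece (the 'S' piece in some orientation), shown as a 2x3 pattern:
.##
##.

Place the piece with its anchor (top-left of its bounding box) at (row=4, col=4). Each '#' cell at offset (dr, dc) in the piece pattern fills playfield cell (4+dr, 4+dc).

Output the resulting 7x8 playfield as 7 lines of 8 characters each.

Fill (4+0,4+1) = (4,5)
Fill (4+0,4+2) = (4,6)
Fill (4+1,4+0) = (5,4)
Fill (4+1,4+1) = (5,5)

Answer: #.......
.......#
.##..#..
........
##...##.
....###.
........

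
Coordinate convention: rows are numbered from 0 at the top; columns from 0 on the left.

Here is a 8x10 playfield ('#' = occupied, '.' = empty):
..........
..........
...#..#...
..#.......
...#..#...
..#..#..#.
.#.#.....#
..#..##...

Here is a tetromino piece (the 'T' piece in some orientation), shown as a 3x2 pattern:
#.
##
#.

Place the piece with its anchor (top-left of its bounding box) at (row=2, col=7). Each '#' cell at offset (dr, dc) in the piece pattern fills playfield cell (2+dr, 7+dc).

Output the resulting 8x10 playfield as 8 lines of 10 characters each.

Answer: ..........
..........
...#..##..
..#....##.
...#..##..
..#..#..#.
.#.#.....#
..#..##...

Derivation:
Fill (2+0,7+0) = (2,7)
Fill (2+1,7+0) = (3,7)
Fill (2+1,7+1) = (3,8)
Fill (2+2,7+0) = (4,7)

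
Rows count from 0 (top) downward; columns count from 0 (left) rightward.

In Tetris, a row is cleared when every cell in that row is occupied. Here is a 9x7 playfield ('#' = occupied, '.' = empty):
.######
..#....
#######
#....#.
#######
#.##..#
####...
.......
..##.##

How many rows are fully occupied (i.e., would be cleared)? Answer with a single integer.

Check each row:
  row 0: 1 empty cell -> not full
  row 1: 6 empty cells -> not full
  row 2: 0 empty cells -> FULL (clear)
  row 3: 5 empty cells -> not full
  row 4: 0 empty cells -> FULL (clear)
  row 5: 3 empty cells -> not full
  row 6: 3 empty cells -> not full
  row 7: 7 empty cells -> not full
  row 8: 3 empty cells -> not full
Total rows cleared: 2

Answer: 2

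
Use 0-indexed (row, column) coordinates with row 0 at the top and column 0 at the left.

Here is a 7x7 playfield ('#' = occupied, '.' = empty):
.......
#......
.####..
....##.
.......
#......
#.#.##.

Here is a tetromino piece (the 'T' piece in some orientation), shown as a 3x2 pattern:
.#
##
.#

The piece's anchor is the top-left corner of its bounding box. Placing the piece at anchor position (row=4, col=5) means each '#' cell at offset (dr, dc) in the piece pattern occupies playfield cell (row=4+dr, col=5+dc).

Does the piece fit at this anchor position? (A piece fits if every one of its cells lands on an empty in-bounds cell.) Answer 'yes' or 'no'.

Check each piece cell at anchor (4, 5):
  offset (0,1) -> (4,6): empty -> OK
  offset (1,0) -> (5,5): empty -> OK
  offset (1,1) -> (5,6): empty -> OK
  offset (2,1) -> (6,6): empty -> OK
All cells valid: yes

Answer: yes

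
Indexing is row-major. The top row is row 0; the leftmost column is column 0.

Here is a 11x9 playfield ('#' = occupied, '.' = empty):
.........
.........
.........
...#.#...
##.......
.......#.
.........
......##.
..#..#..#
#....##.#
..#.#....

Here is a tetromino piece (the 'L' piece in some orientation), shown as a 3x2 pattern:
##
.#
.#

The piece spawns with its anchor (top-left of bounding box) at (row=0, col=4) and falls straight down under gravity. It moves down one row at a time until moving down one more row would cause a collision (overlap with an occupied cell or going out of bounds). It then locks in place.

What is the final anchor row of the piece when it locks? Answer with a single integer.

Answer: 0

Derivation:
Spawn at (row=0, col=4). Try each row:
  row 0: fits
  row 1: blocked -> lock at row 0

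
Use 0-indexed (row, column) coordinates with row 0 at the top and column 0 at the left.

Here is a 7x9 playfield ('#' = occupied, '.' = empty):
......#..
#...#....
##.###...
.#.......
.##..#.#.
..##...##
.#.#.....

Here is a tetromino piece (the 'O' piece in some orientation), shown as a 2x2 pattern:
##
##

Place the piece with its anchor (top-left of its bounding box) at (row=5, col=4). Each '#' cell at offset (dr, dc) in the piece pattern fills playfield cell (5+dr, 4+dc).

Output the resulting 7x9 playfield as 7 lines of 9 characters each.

Answer: ......#..
#...#....
##.###...
.#.......
.##..#.#.
..####.##
.#.###...

Derivation:
Fill (5+0,4+0) = (5,4)
Fill (5+0,4+1) = (5,5)
Fill (5+1,4+0) = (6,4)
Fill (5+1,4+1) = (6,5)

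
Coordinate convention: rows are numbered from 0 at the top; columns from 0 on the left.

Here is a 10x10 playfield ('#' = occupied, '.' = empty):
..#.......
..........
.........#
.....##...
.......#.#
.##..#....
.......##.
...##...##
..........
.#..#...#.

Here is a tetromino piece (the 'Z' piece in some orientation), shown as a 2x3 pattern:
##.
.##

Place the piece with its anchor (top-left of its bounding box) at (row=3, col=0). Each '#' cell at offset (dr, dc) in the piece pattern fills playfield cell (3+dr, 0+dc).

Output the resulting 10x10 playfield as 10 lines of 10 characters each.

Fill (3+0,0+0) = (3,0)
Fill (3+0,0+1) = (3,1)
Fill (3+1,0+1) = (4,1)
Fill (3+1,0+2) = (4,2)

Answer: ..#.......
..........
.........#
##...##...
.##....#.#
.##..#....
.......##.
...##...##
..........
.#..#...#.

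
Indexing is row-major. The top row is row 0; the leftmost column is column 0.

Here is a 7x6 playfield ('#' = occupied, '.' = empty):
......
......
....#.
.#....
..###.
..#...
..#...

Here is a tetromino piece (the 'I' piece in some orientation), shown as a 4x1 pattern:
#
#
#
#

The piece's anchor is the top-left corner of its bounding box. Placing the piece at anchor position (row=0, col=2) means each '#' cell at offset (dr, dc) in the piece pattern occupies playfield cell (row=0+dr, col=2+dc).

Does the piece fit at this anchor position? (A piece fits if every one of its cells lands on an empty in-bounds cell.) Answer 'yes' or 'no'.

Answer: yes

Derivation:
Check each piece cell at anchor (0, 2):
  offset (0,0) -> (0,2): empty -> OK
  offset (1,0) -> (1,2): empty -> OK
  offset (2,0) -> (2,2): empty -> OK
  offset (3,0) -> (3,2): empty -> OK
All cells valid: yes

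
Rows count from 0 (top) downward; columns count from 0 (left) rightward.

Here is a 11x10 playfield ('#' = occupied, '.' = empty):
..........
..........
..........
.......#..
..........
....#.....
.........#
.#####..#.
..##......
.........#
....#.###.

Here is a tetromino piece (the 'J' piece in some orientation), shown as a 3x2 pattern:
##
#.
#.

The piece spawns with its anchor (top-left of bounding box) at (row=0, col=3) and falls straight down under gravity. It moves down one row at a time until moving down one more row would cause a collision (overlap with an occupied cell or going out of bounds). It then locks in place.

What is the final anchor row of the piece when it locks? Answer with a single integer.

Spawn at (row=0, col=3). Try each row:
  row 0: fits
  row 1: fits
  row 2: fits
  row 3: fits
  row 4: fits
  row 5: blocked -> lock at row 4

Answer: 4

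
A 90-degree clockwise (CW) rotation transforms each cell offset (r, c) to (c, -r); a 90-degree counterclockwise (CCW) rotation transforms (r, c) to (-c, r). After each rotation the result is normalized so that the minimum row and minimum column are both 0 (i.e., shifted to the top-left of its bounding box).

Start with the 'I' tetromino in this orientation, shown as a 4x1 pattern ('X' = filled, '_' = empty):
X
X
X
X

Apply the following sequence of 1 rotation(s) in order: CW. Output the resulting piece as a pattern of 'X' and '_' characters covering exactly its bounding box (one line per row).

Start:
X
X
X
X
After rotation 1 (CW):
XXXX

Answer: XXXX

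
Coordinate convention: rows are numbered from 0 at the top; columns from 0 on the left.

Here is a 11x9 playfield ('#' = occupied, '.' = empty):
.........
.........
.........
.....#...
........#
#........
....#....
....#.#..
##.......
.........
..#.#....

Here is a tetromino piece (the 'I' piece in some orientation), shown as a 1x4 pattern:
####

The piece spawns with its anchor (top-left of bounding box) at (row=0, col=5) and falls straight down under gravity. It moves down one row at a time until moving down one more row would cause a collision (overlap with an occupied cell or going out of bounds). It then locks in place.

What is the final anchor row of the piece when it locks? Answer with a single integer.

Spawn at (row=0, col=5). Try each row:
  row 0: fits
  row 1: fits
  row 2: fits
  row 3: blocked -> lock at row 2

Answer: 2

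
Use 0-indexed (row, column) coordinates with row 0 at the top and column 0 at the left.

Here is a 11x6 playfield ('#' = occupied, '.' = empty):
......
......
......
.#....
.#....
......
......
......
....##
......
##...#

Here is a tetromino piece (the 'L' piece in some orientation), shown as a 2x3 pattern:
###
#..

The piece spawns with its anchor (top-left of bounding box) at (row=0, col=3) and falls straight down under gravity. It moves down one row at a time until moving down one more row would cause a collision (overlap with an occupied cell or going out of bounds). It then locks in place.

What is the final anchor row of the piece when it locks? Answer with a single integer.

Answer: 7

Derivation:
Spawn at (row=0, col=3). Try each row:
  row 0: fits
  row 1: fits
  row 2: fits
  row 3: fits
  row 4: fits
  row 5: fits
  row 6: fits
  row 7: fits
  row 8: blocked -> lock at row 7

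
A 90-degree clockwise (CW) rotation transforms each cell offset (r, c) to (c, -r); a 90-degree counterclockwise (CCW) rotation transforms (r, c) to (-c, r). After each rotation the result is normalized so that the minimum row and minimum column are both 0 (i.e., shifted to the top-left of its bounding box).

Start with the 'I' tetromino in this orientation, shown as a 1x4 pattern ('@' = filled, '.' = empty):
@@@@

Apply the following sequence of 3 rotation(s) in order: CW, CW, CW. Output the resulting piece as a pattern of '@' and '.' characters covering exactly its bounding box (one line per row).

Answer: @
@
@
@

Derivation:
Start:
@@@@
After rotation 1 (CW):
@
@
@
@
After rotation 2 (CW):
@@@@
After rotation 3 (CW):
@
@
@
@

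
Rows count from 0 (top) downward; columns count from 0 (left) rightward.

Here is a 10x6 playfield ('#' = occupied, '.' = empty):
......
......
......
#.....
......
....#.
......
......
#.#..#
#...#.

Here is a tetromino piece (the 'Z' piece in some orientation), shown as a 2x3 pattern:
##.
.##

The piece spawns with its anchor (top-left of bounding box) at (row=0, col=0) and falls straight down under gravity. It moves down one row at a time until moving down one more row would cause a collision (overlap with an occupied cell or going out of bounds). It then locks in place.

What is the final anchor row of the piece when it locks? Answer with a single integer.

Answer: 2

Derivation:
Spawn at (row=0, col=0). Try each row:
  row 0: fits
  row 1: fits
  row 2: fits
  row 3: blocked -> lock at row 2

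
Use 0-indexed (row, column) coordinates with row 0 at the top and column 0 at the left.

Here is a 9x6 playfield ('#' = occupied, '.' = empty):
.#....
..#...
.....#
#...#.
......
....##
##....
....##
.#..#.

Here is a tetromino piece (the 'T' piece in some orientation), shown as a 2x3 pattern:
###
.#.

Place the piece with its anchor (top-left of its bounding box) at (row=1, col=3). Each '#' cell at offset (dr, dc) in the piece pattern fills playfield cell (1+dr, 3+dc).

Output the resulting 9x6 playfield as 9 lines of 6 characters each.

Fill (1+0,3+0) = (1,3)
Fill (1+0,3+1) = (1,4)
Fill (1+0,3+2) = (1,5)
Fill (1+1,3+1) = (2,4)

Answer: .#....
..####
....##
#...#.
......
....##
##....
....##
.#..#.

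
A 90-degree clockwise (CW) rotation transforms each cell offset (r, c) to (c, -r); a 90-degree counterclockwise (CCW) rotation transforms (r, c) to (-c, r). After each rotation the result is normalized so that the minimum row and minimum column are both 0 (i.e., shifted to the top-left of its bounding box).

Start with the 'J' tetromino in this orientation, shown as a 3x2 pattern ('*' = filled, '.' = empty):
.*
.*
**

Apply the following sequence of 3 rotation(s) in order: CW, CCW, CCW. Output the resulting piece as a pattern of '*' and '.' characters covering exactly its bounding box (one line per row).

Start:
.*
.*
**
After rotation 1 (CW):
*..
***
After rotation 2 (CCW):
.*
.*
**
After rotation 3 (CCW):
***
..*

Answer: ***
..*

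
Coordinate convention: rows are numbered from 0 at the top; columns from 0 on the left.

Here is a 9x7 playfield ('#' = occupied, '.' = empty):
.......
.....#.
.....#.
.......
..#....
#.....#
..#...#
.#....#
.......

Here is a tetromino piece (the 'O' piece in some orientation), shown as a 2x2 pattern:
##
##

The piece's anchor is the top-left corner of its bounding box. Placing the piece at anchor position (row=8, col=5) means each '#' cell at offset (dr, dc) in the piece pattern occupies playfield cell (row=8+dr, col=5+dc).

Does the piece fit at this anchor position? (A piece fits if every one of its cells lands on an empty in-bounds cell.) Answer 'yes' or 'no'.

Answer: no

Derivation:
Check each piece cell at anchor (8, 5):
  offset (0,0) -> (8,5): empty -> OK
  offset (0,1) -> (8,6): empty -> OK
  offset (1,0) -> (9,5): out of bounds -> FAIL
  offset (1,1) -> (9,6): out of bounds -> FAIL
All cells valid: no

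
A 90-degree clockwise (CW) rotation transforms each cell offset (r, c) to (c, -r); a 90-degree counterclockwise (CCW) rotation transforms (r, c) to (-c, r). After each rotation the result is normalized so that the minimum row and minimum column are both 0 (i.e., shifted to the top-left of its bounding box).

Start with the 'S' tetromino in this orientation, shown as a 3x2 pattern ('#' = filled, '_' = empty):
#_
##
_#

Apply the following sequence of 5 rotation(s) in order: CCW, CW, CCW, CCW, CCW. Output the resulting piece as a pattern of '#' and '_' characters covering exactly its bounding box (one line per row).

Start:
#_
##
_#
After rotation 1 (CCW):
_##
##_
After rotation 2 (CW):
#_
##
_#
After rotation 3 (CCW):
_##
##_
After rotation 4 (CCW):
#_
##
_#
After rotation 5 (CCW):
_##
##_

Answer: _##
##_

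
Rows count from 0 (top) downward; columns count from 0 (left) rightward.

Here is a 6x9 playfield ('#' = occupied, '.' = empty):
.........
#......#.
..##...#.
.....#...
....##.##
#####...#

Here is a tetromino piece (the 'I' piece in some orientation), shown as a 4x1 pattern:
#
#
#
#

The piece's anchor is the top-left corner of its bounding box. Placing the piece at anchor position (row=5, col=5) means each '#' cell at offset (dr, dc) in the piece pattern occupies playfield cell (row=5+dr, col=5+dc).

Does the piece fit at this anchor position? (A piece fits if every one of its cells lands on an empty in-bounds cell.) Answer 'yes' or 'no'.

Answer: no

Derivation:
Check each piece cell at anchor (5, 5):
  offset (0,0) -> (5,5): empty -> OK
  offset (1,0) -> (6,5): out of bounds -> FAIL
  offset (2,0) -> (7,5): out of bounds -> FAIL
  offset (3,0) -> (8,5): out of bounds -> FAIL
All cells valid: no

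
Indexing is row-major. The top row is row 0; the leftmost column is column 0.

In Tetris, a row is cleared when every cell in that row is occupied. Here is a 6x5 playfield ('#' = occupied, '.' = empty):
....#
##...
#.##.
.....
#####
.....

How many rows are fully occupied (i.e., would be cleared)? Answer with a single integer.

Answer: 1

Derivation:
Check each row:
  row 0: 4 empty cells -> not full
  row 1: 3 empty cells -> not full
  row 2: 2 empty cells -> not full
  row 3: 5 empty cells -> not full
  row 4: 0 empty cells -> FULL (clear)
  row 5: 5 empty cells -> not full
Total rows cleared: 1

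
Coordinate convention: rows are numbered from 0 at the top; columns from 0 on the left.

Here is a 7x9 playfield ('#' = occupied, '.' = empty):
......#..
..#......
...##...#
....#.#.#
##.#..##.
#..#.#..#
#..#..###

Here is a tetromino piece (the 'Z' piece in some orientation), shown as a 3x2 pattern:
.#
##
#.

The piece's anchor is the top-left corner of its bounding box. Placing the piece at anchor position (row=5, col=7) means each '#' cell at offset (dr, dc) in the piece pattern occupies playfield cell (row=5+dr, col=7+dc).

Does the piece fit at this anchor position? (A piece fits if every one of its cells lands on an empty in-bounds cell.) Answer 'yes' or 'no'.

Answer: no

Derivation:
Check each piece cell at anchor (5, 7):
  offset (0,1) -> (5,8): occupied ('#') -> FAIL
  offset (1,0) -> (6,7): occupied ('#') -> FAIL
  offset (1,1) -> (6,8): occupied ('#') -> FAIL
  offset (2,0) -> (7,7): out of bounds -> FAIL
All cells valid: no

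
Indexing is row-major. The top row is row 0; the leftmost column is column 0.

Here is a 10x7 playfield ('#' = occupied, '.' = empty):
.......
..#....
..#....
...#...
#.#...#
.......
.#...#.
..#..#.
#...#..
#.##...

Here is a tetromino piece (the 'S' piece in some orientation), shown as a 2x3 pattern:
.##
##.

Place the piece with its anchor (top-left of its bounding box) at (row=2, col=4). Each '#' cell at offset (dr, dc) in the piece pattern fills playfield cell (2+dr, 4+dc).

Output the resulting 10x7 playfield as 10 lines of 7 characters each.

Fill (2+0,4+1) = (2,5)
Fill (2+0,4+2) = (2,6)
Fill (2+1,4+0) = (3,4)
Fill (2+1,4+1) = (3,5)

Answer: .......
..#....
..#..##
...###.
#.#...#
.......
.#...#.
..#..#.
#...#..
#.##...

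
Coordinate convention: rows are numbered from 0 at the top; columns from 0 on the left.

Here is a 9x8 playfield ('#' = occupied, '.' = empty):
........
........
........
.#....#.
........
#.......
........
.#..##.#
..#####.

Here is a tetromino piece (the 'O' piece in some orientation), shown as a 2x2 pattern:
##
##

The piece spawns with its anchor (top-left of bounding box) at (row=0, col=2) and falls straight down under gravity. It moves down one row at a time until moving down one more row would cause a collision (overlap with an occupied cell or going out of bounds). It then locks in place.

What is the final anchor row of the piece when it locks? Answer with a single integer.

Spawn at (row=0, col=2). Try each row:
  row 0: fits
  row 1: fits
  row 2: fits
  row 3: fits
  row 4: fits
  row 5: fits
  row 6: fits
  row 7: blocked -> lock at row 6

Answer: 6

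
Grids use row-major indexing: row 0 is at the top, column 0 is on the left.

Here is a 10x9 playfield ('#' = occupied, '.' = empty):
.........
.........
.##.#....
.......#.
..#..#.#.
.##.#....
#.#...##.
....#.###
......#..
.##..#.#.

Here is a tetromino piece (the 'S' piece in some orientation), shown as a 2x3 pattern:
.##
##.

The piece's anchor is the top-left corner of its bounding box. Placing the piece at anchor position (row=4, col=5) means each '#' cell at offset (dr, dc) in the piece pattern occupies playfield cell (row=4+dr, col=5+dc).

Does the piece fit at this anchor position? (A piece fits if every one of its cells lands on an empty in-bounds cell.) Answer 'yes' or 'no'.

Check each piece cell at anchor (4, 5):
  offset (0,1) -> (4,6): empty -> OK
  offset (0,2) -> (4,7): occupied ('#') -> FAIL
  offset (1,0) -> (5,5): empty -> OK
  offset (1,1) -> (5,6): empty -> OK
All cells valid: no

Answer: no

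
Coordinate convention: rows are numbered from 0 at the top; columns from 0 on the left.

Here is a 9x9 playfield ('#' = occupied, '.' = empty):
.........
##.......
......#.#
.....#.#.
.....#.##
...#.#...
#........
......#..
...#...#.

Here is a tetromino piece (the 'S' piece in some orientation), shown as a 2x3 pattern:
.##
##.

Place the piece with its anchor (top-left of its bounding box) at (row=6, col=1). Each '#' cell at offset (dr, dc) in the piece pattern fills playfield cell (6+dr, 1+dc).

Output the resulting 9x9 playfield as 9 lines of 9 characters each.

Fill (6+0,1+1) = (6,2)
Fill (6+0,1+2) = (6,3)
Fill (6+1,1+0) = (7,1)
Fill (6+1,1+1) = (7,2)

Answer: .........
##.......
......#.#
.....#.#.
.....#.##
...#.#...
#.##.....
.##...#..
...#...#.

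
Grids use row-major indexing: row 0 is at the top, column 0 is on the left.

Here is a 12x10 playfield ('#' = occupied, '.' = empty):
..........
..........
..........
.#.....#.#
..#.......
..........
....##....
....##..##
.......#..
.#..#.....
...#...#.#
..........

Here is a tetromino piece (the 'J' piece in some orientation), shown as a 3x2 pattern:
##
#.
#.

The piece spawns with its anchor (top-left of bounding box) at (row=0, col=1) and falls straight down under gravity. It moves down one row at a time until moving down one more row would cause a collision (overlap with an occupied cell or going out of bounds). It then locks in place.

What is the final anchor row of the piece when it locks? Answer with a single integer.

Spawn at (row=0, col=1). Try each row:
  row 0: fits
  row 1: blocked -> lock at row 0

Answer: 0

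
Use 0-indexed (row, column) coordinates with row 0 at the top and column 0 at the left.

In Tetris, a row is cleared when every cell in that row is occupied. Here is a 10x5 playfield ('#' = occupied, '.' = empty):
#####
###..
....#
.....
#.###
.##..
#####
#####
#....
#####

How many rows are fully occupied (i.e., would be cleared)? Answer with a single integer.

Answer: 4

Derivation:
Check each row:
  row 0: 0 empty cells -> FULL (clear)
  row 1: 2 empty cells -> not full
  row 2: 4 empty cells -> not full
  row 3: 5 empty cells -> not full
  row 4: 1 empty cell -> not full
  row 5: 3 empty cells -> not full
  row 6: 0 empty cells -> FULL (clear)
  row 7: 0 empty cells -> FULL (clear)
  row 8: 4 empty cells -> not full
  row 9: 0 empty cells -> FULL (clear)
Total rows cleared: 4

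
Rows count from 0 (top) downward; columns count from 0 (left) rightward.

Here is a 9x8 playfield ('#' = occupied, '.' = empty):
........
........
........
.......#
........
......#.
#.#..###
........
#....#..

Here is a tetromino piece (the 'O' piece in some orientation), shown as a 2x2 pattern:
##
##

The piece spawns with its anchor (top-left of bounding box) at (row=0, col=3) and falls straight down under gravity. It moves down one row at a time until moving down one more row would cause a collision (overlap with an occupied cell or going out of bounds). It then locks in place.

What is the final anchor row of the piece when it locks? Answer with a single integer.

Answer: 7

Derivation:
Spawn at (row=0, col=3). Try each row:
  row 0: fits
  row 1: fits
  row 2: fits
  row 3: fits
  row 4: fits
  row 5: fits
  row 6: fits
  row 7: fits
  row 8: blocked -> lock at row 7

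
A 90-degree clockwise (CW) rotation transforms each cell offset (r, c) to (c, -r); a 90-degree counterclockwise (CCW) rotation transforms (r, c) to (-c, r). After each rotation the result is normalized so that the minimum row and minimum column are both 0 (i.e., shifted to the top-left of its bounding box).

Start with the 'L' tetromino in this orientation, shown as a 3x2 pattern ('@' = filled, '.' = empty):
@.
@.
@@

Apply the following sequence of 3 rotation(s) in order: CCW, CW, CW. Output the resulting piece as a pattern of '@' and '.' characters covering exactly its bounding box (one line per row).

Start:
@.
@.
@@
After rotation 1 (CCW):
..@
@@@
After rotation 2 (CW):
@.
@.
@@
After rotation 3 (CW):
@@@
@..

Answer: @@@
@..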